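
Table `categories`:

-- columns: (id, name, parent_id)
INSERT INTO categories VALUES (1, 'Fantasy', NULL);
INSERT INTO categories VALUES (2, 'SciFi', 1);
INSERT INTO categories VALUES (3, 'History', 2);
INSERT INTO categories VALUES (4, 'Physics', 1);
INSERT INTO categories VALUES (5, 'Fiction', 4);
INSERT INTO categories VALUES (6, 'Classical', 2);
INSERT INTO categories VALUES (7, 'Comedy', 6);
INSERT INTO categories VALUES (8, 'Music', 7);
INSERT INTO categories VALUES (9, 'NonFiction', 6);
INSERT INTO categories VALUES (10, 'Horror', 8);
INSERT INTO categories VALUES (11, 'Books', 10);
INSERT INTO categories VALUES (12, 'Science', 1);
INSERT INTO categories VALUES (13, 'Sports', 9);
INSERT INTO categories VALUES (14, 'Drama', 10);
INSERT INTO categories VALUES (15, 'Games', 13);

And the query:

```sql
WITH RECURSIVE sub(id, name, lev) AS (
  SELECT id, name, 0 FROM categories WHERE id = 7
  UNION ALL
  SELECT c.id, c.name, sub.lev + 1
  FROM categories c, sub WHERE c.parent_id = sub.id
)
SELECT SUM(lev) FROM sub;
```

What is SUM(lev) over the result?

9

Base: id=7 (Comedy) at lev 0.
Iteration 1: rows with parent_id in {7} -> Music (id 8, lev 1).
Iteration 2: rows with parent_id in {8} -> Horror (id 10, lev 2).
Iteration 3: rows with parent_id in {10} -> Books (id 11, lev 3), Drama (id 14, lev 3).
Iteration 4: no rows with parent_id in {11,14}; recursion stops.
SUM(lev) = 0 + 1 + 2 + 3 + 3 = 9.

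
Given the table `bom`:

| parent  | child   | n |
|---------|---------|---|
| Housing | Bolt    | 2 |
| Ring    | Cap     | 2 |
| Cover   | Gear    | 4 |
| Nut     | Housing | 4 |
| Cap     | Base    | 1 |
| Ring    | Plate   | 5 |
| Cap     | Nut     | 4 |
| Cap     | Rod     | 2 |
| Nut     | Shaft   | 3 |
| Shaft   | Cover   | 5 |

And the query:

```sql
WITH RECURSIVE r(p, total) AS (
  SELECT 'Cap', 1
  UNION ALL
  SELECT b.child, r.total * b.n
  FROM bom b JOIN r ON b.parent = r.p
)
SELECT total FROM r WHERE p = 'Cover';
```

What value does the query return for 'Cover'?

60

Base: (Cap, total=1).
Iteration 1: components of {Cap} -> Base = 1*1 = 1, Nut = 1*4 = 4, Rod = 1*2 = 2.
Iteration 2: components of {Base,Nut,Rod} -> Housing = 4*4 = 16, Shaft = 4*3 = 12.
Iteration 3: components of {Housing,Shaft} -> Bolt = 16*2 = 32, Cover = 12*5 = 60.
Iteration 4: components of {Bolt,Cover} -> Gear = 60*4 = 240.
Iteration 5: no further components; recursion stops.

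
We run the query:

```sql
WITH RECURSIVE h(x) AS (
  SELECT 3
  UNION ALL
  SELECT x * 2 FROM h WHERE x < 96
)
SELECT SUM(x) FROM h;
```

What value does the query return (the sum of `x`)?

Base: x=3.
Iteration 1: 3 < 96 holds -> x = 3 * 2 = 6.
Iteration 2: 6 < 96 holds -> x = 6 * 2 = 12.
Iteration 3: 12 < 96 holds -> x = 12 * 2 = 24.
Iteration 4: 24 < 96 holds -> x = 24 * 2 = 48.
Iteration 5: 48 < 96 holds -> x = 48 * 2 = 96.
Iteration 6: 96 < 96 fails; recursion stops.
SUM(x) = 3 + 6 + 12 + 24 + 48 + 96 = 189.

189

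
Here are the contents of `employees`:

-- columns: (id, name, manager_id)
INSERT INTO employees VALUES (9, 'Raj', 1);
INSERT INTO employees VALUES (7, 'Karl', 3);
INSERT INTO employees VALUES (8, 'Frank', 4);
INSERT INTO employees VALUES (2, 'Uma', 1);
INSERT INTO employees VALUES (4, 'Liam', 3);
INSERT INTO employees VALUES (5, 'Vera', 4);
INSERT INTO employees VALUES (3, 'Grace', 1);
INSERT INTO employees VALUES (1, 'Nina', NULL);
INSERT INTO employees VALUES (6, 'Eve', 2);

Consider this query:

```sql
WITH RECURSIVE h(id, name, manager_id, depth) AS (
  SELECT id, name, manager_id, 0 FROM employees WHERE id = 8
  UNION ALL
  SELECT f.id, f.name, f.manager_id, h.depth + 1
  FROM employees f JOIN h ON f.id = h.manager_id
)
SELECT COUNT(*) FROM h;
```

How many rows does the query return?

4

Base: id=8 (Frank), manager_id=4, depth 0.
Iteration 1: join on id=4 -> Liam (id 4, manager_id=3, depth 1).
Iteration 2: join on id=3 -> Grace (id 3, manager_id=1, depth 2).
Iteration 3: join on id=1 -> Nina (id 1, manager_id=NULL, depth 3).
Iteration 4: manager_id is NULL; no match; recursion stops.
Total rows emitted: 4.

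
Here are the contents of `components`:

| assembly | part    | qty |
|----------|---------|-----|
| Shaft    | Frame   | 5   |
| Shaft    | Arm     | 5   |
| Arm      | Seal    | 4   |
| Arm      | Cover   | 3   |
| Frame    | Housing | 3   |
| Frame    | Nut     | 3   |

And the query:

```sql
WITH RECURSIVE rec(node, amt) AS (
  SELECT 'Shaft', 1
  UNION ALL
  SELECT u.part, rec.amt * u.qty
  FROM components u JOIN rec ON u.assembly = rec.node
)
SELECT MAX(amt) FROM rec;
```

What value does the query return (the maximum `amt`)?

20

Base: (Shaft, amt=1).
Iteration 1: components of {Shaft} -> Arm = 1*5 = 5, Frame = 1*5 = 5.
Iteration 2: components of {Arm,Frame} -> Cover = 5*3 = 15, Housing = 5*3 = 15, Nut = 5*3 = 15, Seal = 5*4 = 20.
Iteration 3: no further components; recursion stops.
amt values: 1, 5, 5, 15, 15, 20, 15; the maximum is 20.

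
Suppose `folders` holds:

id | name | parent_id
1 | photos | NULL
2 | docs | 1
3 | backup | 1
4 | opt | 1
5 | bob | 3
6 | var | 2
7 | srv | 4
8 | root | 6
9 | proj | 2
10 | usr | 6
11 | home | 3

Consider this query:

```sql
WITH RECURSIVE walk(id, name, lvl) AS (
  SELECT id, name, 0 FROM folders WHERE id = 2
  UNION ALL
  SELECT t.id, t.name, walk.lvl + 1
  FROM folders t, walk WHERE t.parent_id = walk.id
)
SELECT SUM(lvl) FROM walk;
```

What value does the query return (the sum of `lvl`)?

Base: id=2 (docs) at lvl 0.
Iteration 1: rows with parent_id in {2} -> var (id 6, lvl 1), proj (id 9, lvl 1).
Iteration 2: rows with parent_id in {6,9} -> root (id 8, lvl 2), usr (id 10, lvl 2).
Iteration 3: no rows with parent_id in {8,10}; recursion stops.
SUM(lvl) = 0 + 1 + 1 + 2 + 2 = 6.

6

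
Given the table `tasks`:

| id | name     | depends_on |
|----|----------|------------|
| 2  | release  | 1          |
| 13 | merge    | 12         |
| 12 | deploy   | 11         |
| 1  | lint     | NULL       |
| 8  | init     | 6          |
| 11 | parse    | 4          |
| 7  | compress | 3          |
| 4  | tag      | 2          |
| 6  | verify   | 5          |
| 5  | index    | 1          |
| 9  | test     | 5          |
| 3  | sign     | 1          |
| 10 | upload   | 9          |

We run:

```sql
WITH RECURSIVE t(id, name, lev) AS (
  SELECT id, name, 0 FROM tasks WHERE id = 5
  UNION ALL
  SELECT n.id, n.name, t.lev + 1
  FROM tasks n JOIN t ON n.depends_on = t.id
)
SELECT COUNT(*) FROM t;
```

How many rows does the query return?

5

Base: id=5 (index) at lev 0.
Iteration 1: rows with depends_on in {5} -> verify (id 6, lev 1), test (id 9, lev 1).
Iteration 2: rows with depends_on in {6,9} -> init (id 8, lev 2), upload (id 10, lev 2).
Iteration 3: no rows with depends_on in {8,10}; recursion stops.
Total rows emitted: 5.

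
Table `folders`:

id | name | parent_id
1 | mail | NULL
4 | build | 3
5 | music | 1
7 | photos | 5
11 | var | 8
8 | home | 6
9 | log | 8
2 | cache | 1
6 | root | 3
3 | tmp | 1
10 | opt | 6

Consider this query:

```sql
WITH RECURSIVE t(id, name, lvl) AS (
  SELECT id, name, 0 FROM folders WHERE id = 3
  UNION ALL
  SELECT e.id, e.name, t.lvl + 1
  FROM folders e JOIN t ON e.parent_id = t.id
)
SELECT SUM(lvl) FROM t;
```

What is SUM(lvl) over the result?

12

Base: id=3 (tmp) at lvl 0.
Iteration 1: rows with parent_id in {3} -> build (id 4, lvl 1), root (id 6, lvl 1).
Iteration 2: rows with parent_id in {4,6} -> home (id 8, lvl 2), opt (id 10, lvl 2).
Iteration 3: rows with parent_id in {8,10} -> log (id 9, lvl 3), var (id 11, lvl 3).
Iteration 4: no rows with parent_id in {9,11}; recursion stops.
SUM(lvl) = 0 + 1 + 1 + 2 + 2 + 3 + 3 = 12.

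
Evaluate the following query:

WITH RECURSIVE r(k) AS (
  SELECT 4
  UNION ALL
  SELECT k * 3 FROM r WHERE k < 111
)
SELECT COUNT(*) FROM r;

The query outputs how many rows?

5

Base: k=4.
Iteration 1: 4 < 111 holds -> k = 4 * 3 = 12.
Iteration 2: 12 < 111 holds -> k = 12 * 3 = 36.
Iteration 3: 36 < 111 holds -> k = 36 * 3 = 108.
Iteration 4: 108 < 111 holds -> k = 108 * 3 = 324.
Iteration 5: 324 < 111 fails; recursion stops.
Total rows emitted: 5.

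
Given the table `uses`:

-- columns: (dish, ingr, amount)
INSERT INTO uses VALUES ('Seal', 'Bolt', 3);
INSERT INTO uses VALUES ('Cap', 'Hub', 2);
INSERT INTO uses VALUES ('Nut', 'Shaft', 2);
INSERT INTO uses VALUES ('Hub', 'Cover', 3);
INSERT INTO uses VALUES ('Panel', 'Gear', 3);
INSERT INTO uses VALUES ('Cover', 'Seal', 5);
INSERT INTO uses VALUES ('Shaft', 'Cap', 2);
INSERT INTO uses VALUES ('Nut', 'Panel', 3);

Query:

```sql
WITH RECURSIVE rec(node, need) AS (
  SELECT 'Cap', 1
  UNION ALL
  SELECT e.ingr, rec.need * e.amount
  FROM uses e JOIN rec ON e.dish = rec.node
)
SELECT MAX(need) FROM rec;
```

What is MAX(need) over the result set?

90

Base: (Cap, need=1).
Iteration 1: components of {Cap} -> Hub = 1*2 = 2.
Iteration 2: components of {Hub} -> Cover = 2*3 = 6.
Iteration 3: components of {Cover} -> Seal = 6*5 = 30.
Iteration 4: components of {Seal} -> Bolt = 30*3 = 90.
Iteration 5: no further components; recursion stops.
need values: 1, 2, 6, 30, 90; the maximum is 90.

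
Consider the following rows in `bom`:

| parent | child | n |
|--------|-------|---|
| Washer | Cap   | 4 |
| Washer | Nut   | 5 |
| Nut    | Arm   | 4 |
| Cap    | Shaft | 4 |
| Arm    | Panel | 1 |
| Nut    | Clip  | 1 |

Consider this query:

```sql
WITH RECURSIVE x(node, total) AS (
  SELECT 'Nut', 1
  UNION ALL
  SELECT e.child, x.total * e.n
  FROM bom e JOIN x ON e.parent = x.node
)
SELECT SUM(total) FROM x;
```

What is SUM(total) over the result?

Base: (Nut, total=1).
Iteration 1: components of {Nut} -> Arm = 1*4 = 4, Clip = 1*1 = 1.
Iteration 2: components of {Arm,Clip} -> Panel = 4*1 = 4.
Iteration 3: no further components; recursion stops.
SUM(total) = 1 + 4 + 1 + 4 = 10.

10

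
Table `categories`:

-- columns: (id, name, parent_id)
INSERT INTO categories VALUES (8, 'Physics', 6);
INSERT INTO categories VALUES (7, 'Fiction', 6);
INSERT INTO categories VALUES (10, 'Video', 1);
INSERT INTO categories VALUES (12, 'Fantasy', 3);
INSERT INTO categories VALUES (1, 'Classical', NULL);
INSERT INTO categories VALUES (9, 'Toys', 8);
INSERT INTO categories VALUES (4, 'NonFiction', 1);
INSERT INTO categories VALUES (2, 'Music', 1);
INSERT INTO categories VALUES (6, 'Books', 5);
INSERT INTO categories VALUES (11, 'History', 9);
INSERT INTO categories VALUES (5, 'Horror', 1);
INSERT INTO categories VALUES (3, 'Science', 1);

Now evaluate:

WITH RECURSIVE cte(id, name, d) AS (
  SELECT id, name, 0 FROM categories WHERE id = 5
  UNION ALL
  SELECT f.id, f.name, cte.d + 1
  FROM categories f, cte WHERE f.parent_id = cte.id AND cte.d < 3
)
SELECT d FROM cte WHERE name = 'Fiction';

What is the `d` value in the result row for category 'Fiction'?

Base: id=5 (Horror) at d 0.
Iteration 1: rows with parent_id in {5} -> Books (id 6, d 1).
Iteration 2: rows with parent_id in {6} -> Fiction (id 7, d 2), Physics (id 8, d 2).
Iteration 3: rows with parent_id in {7,8} -> Toys (id 9, d 3).
Iteration 4: d < 3 fails for all current rows; recursion stops.

2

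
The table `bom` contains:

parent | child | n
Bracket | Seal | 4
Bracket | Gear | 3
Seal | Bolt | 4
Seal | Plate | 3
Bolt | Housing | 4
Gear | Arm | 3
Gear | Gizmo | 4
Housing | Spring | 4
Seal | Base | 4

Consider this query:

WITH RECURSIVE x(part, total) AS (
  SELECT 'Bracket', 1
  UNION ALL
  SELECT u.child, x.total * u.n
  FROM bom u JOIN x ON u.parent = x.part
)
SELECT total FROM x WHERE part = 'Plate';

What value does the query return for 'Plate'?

12

Base: (Bracket, total=1).
Iteration 1: components of {Bracket} -> Gear = 1*3 = 3, Seal = 1*4 = 4.
Iteration 2: components of {Gear,Seal} -> Arm = 3*3 = 9, Base = 4*4 = 16, Bolt = 4*4 = 16, Gizmo = 3*4 = 12, Plate = 4*3 = 12.
Iteration 3: components of {Arm,Base,Bolt,Gizmo,Plate} -> Housing = 16*4 = 64.
Iteration 4: components of {Housing} -> Spring = 64*4 = 256.
Iteration 5: no further components; recursion stops.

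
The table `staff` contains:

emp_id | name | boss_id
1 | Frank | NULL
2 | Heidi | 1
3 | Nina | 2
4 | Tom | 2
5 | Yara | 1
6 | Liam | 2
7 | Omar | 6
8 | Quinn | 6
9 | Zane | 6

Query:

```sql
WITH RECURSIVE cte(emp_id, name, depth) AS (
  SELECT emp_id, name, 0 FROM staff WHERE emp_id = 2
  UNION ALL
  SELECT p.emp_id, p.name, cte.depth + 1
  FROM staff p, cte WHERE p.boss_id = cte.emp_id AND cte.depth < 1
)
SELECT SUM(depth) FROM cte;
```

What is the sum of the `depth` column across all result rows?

Base: emp_id=2 (Heidi) at depth 0.
Iteration 1: rows with boss_id in {2} -> Nina (id 3, depth 1), Tom (id 4, depth 1), Liam (id 6, depth 1).
Iteration 2: depth < 1 fails for all current rows; recursion stops.
SUM(depth) = 0 + 1 + 1 + 1 = 3.

3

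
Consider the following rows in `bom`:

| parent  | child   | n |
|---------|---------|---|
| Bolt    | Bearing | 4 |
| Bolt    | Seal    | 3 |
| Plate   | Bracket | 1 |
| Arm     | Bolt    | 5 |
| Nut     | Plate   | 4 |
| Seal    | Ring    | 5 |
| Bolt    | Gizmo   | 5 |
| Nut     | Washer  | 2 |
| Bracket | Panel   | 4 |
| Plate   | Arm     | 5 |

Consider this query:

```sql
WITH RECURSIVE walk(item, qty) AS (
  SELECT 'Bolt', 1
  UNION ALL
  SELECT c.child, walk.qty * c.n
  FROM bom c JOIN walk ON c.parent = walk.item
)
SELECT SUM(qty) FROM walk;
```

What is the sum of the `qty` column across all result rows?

Base: (Bolt, qty=1).
Iteration 1: components of {Bolt} -> Bearing = 1*4 = 4, Gizmo = 1*5 = 5, Seal = 1*3 = 3.
Iteration 2: components of {Bearing,Gizmo,Seal} -> Ring = 3*5 = 15.
Iteration 3: no further components; recursion stops.
SUM(qty) = 1 + 3 + 5 + 4 + 15 = 28.

28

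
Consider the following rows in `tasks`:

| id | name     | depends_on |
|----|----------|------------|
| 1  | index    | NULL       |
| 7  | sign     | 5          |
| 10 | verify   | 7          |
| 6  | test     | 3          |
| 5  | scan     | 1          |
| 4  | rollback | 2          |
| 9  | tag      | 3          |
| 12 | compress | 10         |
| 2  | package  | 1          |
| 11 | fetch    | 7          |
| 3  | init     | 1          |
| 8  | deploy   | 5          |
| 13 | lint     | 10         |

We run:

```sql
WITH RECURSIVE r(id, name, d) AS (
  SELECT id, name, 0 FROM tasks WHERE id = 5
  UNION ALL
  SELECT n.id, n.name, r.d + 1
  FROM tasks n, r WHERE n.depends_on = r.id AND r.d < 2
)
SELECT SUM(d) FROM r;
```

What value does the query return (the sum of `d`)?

Base: id=5 (scan) at d 0.
Iteration 1: rows with depends_on in {5} -> sign (id 7, d 1), deploy (id 8, d 1).
Iteration 2: rows with depends_on in {7,8} -> verify (id 10, d 2), fetch (id 11, d 2).
Iteration 3: d < 2 fails for all current rows; recursion stops.
SUM(d) = 0 + 1 + 1 + 2 + 2 = 6.

6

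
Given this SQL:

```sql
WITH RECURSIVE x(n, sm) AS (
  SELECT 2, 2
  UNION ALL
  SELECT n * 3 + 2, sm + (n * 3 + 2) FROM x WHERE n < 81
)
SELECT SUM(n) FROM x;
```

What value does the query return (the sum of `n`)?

Base: n=2, sm=2.
Iteration 1: 2 < 81 holds -> n = 2 * 3 + 2 = 8, sm = 2 + 8 = 10.
Iteration 2: 8 < 81 holds -> n = 8 * 3 + 2 = 26, sm = 10 + 26 = 36.
Iteration 3: 26 < 81 holds -> n = 26 * 3 + 2 = 80, sm = 36 + 80 = 116.
Iteration 4: 80 < 81 holds -> n = 80 * 3 + 2 = 242, sm = 116 + 242 = 358.
Iteration 5: 242 < 81 fails; recursion stops.
SUM(n) = 2 + 8 + 26 + 80 + 242 = 358.

358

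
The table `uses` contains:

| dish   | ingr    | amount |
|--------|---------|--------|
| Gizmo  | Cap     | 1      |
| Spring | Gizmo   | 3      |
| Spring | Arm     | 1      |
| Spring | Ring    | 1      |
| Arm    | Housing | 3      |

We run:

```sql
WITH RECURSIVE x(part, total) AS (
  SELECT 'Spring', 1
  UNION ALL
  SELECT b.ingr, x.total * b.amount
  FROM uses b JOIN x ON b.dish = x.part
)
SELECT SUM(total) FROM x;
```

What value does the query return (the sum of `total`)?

12

Base: (Spring, total=1).
Iteration 1: components of {Spring} -> Arm = 1*1 = 1, Gizmo = 1*3 = 3, Ring = 1*1 = 1.
Iteration 2: components of {Arm,Gizmo,Ring} -> Cap = 3*1 = 3, Housing = 1*3 = 3.
Iteration 3: no further components; recursion stops.
SUM(total) = 1 + 1 + 3 + 1 + 3 + 3 = 12.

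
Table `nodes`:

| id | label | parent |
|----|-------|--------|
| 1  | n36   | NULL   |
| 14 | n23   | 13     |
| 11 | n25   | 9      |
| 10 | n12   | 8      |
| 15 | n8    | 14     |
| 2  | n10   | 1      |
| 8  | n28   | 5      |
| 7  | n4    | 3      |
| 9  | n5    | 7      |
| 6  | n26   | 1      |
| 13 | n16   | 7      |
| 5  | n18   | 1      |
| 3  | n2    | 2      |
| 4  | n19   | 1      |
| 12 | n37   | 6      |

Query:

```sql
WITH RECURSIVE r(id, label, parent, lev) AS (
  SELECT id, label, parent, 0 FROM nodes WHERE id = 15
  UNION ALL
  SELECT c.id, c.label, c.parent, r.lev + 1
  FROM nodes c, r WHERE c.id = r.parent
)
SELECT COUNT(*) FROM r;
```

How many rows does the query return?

7

Base: id=15 (n8), parent=14, lev 0.
Iteration 1: join on id=14 -> n23 (id 14, parent=13, lev 1).
Iteration 2: join on id=13 -> n16 (id 13, parent=7, lev 2).
Iteration 3: join on id=7 -> n4 (id 7, parent=3, lev 3).
Iteration 4: join on id=3 -> n2 (id 3, parent=2, lev 4).
Iteration 5: join on id=2 -> n10 (id 2, parent=1, lev 5).
Iteration 6: join on id=1 -> n36 (id 1, parent=NULL, lev 6).
Iteration 7: parent is NULL; no match; recursion stops.
Total rows emitted: 7.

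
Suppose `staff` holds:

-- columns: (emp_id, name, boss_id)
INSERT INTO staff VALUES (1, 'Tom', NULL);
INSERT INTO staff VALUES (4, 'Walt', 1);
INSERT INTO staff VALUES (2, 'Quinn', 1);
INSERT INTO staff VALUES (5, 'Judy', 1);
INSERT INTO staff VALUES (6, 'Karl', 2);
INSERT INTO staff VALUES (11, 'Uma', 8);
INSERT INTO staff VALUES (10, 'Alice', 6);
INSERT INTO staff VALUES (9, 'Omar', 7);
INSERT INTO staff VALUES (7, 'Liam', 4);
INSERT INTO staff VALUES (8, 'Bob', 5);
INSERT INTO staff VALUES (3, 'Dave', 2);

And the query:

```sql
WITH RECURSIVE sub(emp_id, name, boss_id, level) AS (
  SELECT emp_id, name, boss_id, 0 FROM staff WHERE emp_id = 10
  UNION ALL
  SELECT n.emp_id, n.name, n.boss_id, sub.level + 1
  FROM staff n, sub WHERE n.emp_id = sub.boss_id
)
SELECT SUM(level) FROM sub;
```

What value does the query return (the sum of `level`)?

Base: emp_id=10 (Alice), boss_id=6, level 0.
Iteration 1: join on emp_id=6 -> Karl (id 6, boss_id=2, level 1).
Iteration 2: join on emp_id=2 -> Quinn (id 2, boss_id=1, level 2).
Iteration 3: join on emp_id=1 -> Tom (id 1, boss_id=NULL, level 3).
Iteration 4: boss_id is NULL; no match; recursion stops.
SUM(level) = 0 + 1 + 2 + 3 = 6.

6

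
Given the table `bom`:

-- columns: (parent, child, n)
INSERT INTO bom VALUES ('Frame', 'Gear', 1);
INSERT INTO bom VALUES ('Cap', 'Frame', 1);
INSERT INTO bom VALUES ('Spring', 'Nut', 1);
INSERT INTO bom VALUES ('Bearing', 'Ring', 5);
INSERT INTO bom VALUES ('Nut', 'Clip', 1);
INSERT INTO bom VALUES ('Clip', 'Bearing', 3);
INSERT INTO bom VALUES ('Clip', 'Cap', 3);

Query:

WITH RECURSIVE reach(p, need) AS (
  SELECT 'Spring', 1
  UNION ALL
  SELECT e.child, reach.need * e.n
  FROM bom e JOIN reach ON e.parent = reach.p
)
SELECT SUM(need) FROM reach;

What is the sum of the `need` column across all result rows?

30

Base: (Spring, need=1).
Iteration 1: components of {Spring} -> Nut = 1*1 = 1.
Iteration 2: components of {Nut} -> Clip = 1*1 = 1.
Iteration 3: components of {Clip} -> Bearing = 1*3 = 3, Cap = 1*3 = 3.
Iteration 4: components of {Bearing,Cap} -> Frame = 3*1 = 3, Ring = 3*5 = 15.
Iteration 5: components of {Frame,Ring} -> Gear = 3*1 = 3.
Iteration 6: no further components; recursion stops.
SUM(need) = 1 + 1 + 1 + 3 + 3 + 15 + 3 + 3 = 30.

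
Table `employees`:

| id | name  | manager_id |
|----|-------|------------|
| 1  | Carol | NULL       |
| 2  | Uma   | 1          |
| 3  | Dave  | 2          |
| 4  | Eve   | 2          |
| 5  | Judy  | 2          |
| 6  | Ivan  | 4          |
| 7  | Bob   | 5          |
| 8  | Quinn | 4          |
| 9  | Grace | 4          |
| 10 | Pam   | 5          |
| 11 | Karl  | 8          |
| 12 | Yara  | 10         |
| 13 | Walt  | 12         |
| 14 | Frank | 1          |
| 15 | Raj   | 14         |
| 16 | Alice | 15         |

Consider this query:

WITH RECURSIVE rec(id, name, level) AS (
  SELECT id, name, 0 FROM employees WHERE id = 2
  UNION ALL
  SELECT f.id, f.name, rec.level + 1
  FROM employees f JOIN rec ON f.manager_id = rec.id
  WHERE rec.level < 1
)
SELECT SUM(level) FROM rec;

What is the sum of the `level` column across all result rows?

3

Base: id=2 (Uma) at level 0.
Iteration 1: rows with manager_id in {2} -> Dave (id 3, level 1), Eve (id 4, level 1), Judy (id 5, level 1).
Iteration 2: level < 1 fails for all current rows; recursion stops.
SUM(level) = 0 + 1 + 1 + 1 = 3.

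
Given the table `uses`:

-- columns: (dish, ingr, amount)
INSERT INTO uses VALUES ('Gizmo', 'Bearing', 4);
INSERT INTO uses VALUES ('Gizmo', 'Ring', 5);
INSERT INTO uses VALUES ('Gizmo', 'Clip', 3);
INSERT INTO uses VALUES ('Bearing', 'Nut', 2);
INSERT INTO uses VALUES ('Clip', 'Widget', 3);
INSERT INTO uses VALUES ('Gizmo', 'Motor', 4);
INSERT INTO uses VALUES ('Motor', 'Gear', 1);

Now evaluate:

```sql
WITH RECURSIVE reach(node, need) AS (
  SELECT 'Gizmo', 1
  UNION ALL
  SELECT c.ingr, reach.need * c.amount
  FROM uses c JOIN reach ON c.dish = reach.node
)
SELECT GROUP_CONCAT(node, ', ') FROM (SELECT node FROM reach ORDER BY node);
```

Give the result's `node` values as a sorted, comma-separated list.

Base: (Gizmo, need=1).
Iteration 1: components of {Gizmo} -> Bearing = 1*4 = 4, Clip = 1*3 = 3, Motor = 1*4 = 4, Ring = 1*5 = 5.
Iteration 2: components of {Bearing,Clip,Motor,Ring} -> Gear = 4*1 = 4, Nut = 4*2 = 8, Widget = 3*3 = 9.
Iteration 3: no further components; recursion stops.

Bearing, Clip, Gear, Gizmo, Motor, Nut, Ring, Widget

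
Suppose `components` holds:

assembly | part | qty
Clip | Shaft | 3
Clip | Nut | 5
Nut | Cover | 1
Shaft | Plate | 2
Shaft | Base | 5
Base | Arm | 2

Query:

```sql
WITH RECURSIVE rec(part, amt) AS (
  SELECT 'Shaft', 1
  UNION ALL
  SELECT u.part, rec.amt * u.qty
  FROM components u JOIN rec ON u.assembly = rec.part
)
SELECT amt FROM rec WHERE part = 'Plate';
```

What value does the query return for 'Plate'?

Base: (Shaft, amt=1).
Iteration 1: components of {Shaft} -> Base = 1*5 = 5, Plate = 1*2 = 2.
Iteration 2: components of {Base,Plate} -> Arm = 5*2 = 10.
Iteration 3: no further components; recursion stops.

2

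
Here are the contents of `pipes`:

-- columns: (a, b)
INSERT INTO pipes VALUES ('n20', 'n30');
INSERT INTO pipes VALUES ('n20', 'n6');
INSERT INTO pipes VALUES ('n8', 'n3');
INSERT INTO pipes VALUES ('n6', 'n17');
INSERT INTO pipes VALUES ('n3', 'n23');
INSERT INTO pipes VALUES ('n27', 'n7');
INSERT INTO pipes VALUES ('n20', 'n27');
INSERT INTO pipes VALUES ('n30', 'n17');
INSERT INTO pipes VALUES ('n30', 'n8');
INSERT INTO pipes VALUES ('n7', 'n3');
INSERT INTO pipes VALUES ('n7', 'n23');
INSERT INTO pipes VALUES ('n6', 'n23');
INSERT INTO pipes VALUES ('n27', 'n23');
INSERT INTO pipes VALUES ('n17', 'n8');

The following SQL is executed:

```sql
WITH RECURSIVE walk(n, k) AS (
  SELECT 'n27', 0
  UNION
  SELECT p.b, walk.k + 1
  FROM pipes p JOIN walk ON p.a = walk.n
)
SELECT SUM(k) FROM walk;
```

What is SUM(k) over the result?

9

Base: (n27, k=0).
Iteration 1: edges from {n27} -> (n23, k=1), (n7, k=1).
Iteration 2: edges from {n23,n7} -> (n23, k=2), (n3, k=2).
Iteration 3: edges from {n23,n3} -> (n23, k=3).
Iteration 4: no outgoing edges from {n23}; recursion stops.
SUM(k) = 0 + 1 + 1 + 2 + 2 + 3 = 9.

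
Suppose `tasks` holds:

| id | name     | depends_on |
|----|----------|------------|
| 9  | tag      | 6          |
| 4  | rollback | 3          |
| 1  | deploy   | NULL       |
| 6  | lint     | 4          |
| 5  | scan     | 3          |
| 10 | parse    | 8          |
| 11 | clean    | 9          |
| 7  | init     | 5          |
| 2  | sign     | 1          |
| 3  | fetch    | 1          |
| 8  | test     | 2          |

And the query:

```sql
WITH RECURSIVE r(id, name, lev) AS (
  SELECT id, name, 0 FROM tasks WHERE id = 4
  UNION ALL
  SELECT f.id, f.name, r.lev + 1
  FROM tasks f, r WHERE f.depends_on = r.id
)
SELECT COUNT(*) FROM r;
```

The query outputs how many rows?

4

Base: id=4 (rollback) at lev 0.
Iteration 1: rows with depends_on in {4} -> lint (id 6, lev 1).
Iteration 2: rows with depends_on in {6} -> tag (id 9, lev 2).
Iteration 3: rows with depends_on in {9} -> clean (id 11, lev 3).
Iteration 4: no rows with depends_on in {11}; recursion stops.
Total rows emitted: 4.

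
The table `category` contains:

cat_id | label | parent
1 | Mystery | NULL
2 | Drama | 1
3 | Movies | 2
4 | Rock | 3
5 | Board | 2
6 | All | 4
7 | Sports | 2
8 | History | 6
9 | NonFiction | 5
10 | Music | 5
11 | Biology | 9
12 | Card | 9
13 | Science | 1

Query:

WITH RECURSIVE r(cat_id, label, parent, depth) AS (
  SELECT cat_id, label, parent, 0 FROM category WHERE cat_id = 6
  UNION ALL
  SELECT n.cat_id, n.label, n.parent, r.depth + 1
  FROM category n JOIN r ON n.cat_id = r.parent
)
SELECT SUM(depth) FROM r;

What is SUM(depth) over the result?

10

Base: cat_id=6 (All), parent=4, depth 0.
Iteration 1: join on cat_id=4 -> Rock (id 4, parent=3, depth 1).
Iteration 2: join on cat_id=3 -> Movies (id 3, parent=2, depth 2).
Iteration 3: join on cat_id=2 -> Drama (id 2, parent=1, depth 3).
Iteration 4: join on cat_id=1 -> Mystery (id 1, parent=NULL, depth 4).
Iteration 5: parent is NULL; no match; recursion stops.
SUM(depth) = 0 + 1 + 2 + 3 + 4 = 10.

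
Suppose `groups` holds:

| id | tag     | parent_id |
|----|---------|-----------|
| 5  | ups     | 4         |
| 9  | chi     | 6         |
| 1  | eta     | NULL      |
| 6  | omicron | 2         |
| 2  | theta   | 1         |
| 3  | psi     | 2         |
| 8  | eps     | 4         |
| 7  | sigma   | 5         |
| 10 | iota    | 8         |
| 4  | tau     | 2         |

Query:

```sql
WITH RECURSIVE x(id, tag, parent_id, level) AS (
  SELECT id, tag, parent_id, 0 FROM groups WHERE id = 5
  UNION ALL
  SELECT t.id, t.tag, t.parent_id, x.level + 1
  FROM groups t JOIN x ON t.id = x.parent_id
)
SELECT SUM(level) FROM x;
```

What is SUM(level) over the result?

6

Base: id=5 (ups), parent_id=4, level 0.
Iteration 1: join on id=4 -> tau (id 4, parent_id=2, level 1).
Iteration 2: join on id=2 -> theta (id 2, parent_id=1, level 2).
Iteration 3: join on id=1 -> eta (id 1, parent_id=NULL, level 3).
Iteration 4: parent_id is NULL; no match; recursion stops.
SUM(level) = 0 + 1 + 2 + 3 = 6.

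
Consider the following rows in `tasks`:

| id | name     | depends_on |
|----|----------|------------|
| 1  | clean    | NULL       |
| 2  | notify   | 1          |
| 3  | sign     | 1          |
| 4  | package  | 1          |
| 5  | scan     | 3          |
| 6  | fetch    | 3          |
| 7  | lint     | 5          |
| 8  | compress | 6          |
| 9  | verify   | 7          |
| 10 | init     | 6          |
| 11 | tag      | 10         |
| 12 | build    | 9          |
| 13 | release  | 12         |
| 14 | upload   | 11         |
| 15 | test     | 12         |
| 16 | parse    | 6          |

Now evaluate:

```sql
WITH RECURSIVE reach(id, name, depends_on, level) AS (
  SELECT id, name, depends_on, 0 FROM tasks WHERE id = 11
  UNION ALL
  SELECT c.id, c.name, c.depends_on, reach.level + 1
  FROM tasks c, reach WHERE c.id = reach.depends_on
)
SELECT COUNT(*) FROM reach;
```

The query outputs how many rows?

5

Base: id=11 (tag), depends_on=10, level 0.
Iteration 1: join on id=10 -> init (id 10, depends_on=6, level 1).
Iteration 2: join on id=6 -> fetch (id 6, depends_on=3, level 2).
Iteration 3: join on id=3 -> sign (id 3, depends_on=1, level 3).
Iteration 4: join on id=1 -> clean (id 1, depends_on=NULL, level 4).
Iteration 5: depends_on is NULL; no match; recursion stops.
Total rows emitted: 5.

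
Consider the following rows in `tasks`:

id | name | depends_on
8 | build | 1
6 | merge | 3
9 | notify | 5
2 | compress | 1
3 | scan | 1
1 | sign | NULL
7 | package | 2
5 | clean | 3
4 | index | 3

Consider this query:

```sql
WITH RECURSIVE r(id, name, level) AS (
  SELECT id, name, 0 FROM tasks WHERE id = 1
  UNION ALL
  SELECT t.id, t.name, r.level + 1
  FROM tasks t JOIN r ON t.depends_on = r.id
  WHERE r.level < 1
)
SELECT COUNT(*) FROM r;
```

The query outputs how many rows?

Base: id=1 (sign) at level 0.
Iteration 1: rows with depends_on in {1} -> compress (id 2, level 1), scan (id 3, level 1), build (id 8, level 1).
Iteration 2: level < 1 fails for all current rows; recursion stops.
Total rows emitted: 4.

4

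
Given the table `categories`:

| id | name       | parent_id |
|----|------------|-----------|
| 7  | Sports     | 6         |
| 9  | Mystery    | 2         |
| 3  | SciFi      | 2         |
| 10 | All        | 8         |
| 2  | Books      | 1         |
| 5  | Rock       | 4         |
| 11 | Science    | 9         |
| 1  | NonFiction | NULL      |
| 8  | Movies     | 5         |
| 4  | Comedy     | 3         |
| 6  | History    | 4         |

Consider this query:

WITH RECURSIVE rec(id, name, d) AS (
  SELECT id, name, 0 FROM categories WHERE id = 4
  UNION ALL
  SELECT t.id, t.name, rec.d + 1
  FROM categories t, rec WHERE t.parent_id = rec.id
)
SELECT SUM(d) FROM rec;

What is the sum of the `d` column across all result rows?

9

Base: id=4 (Comedy) at d 0.
Iteration 1: rows with parent_id in {4} -> Rock (id 5, d 1), History (id 6, d 1).
Iteration 2: rows with parent_id in {5,6} -> Sports (id 7, d 2), Movies (id 8, d 2).
Iteration 3: rows with parent_id in {7,8} -> All (id 10, d 3).
Iteration 4: no rows with parent_id in {10}; recursion stops.
SUM(d) = 0 + 1 + 1 + 2 + 2 + 3 = 9.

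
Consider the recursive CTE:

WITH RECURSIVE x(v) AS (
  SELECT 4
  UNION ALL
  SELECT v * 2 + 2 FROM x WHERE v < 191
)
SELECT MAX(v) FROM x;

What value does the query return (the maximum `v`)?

382

Base: v=4.
Iteration 1: 4 < 191 holds -> v = 4 * 2 + 2 = 10.
Iteration 2: 10 < 191 holds -> v = 10 * 2 + 2 = 22.
Iteration 3: 22 < 191 holds -> v = 22 * 2 + 2 = 46.
Iteration 4: 46 < 191 holds -> v = 46 * 2 + 2 = 94.
Iteration 5: 94 < 191 holds -> v = 94 * 2 + 2 = 190.
Iteration 6: 190 < 191 holds -> v = 190 * 2 + 2 = 382.
Iteration 7: 382 < 191 fails; recursion stops.
v values: 4, 10, 22, 46, 94, 190, 382; the maximum is 382.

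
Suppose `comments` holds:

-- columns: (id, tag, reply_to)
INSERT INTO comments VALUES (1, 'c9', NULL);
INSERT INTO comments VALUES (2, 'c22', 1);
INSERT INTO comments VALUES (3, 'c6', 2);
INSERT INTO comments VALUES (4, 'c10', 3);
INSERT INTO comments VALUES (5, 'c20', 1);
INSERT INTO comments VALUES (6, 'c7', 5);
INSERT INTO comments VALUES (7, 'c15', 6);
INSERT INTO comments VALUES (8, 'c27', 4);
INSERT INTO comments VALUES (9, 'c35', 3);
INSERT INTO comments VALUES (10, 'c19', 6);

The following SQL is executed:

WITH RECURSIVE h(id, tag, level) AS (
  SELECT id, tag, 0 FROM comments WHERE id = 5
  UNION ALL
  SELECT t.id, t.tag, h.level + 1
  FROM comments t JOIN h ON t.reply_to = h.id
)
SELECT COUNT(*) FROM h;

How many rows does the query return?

Base: id=5 (c20) at level 0.
Iteration 1: rows with reply_to in {5} -> c7 (id 6, level 1).
Iteration 2: rows with reply_to in {6} -> c15 (id 7, level 2), c19 (id 10, level 2).
Iteration 3: no rows with reply_to in {7,10}; recursion stops.
Total rows emitted: 4.

4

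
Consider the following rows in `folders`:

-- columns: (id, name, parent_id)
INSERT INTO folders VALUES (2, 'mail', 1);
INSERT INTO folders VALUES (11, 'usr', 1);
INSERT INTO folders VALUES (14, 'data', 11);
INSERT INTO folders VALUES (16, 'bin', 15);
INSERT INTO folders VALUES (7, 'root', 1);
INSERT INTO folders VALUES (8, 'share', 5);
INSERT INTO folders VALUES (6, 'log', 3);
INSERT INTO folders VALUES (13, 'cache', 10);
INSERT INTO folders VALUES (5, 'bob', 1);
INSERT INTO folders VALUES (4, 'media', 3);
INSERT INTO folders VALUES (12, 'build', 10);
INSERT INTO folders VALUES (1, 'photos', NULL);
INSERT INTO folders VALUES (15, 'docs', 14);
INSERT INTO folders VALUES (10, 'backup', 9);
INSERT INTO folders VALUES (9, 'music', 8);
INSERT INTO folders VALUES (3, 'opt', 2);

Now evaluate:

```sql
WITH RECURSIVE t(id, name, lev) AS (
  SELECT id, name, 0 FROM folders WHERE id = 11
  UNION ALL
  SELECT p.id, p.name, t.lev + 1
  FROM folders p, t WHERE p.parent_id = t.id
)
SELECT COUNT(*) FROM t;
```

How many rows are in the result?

4

Base: id=11 (usr) at lev 0.
Iteration 1: rows with parent_id in {11} -> data (id 14, lev 1).
Iteration 2: rows with parent_id in {14} -> docs (id 15, lev 2).
Iteration 3: rows with parent_id in {15} -> bin (id 16, lev 3).
Iteration 4: no rows with parent_id in {16}; recursion stops.
Total rows emitted: 4.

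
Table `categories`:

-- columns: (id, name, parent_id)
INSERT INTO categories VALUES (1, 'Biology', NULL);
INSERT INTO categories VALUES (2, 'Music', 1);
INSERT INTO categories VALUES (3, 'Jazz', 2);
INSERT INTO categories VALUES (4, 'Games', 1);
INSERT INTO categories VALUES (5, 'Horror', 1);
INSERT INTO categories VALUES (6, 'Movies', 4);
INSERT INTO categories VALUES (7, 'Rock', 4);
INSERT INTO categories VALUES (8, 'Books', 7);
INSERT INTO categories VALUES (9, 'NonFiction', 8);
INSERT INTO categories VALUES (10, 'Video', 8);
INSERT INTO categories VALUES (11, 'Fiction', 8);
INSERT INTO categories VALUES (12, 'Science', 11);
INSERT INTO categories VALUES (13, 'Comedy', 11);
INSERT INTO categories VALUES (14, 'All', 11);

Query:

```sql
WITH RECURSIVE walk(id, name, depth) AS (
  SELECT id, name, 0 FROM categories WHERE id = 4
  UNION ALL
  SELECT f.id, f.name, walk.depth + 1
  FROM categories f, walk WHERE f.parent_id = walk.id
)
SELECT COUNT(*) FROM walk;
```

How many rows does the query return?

10

Base: id=4 (Games) at depth 0.
Iteration 1: rows with parent_id in {4} -> Movies (id 6, depth 1), Rock (id 7, depth 1).
Iteration 2: rows with parent_id in {6,7} -> Books (id 8, depth 2).
Iteration 3: rows with parent_id in {8} -> NonFiction (id 9, depth 3), Video (id 10, depth 3), Fiction (id 11, depth 3).
Iteration 4: rows with parent_id in {9,10,11} -> Science (id 12, depth 4), Comedy (id 13, depth 4), All (id 14, depth 4).
Iteration 5: no rows with parent_id in {12,13,14}; recursion stops.
Total rows emitted: 10.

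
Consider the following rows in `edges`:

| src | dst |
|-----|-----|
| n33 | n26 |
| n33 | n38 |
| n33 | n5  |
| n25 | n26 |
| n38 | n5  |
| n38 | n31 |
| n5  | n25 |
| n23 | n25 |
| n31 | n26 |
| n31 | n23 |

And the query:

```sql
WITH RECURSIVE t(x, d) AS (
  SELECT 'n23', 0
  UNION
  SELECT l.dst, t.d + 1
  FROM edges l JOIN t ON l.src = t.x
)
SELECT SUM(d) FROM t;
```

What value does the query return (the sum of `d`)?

Base: (n23, d=0).
Iteration 1: edges from {n23} -> (n25, d=1).
Iteration 2: edges from {n25} -> (n26, d=2).
Iteration 3: no outgoing edges from {n26}; recursion stops.
SUM(d) = 0 + 1 + 2 = 3.

3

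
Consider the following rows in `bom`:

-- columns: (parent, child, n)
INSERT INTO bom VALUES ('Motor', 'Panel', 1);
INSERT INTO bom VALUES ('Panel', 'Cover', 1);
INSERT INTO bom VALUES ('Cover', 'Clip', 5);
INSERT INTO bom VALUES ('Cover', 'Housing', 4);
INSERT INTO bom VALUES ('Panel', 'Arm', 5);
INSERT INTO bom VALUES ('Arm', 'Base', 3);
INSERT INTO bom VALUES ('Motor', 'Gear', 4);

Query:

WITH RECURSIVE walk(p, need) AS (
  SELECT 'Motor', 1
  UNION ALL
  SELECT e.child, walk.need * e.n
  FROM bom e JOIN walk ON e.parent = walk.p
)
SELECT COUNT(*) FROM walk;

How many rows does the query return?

Base: (Motor, need=1).
Iteration 1: components of {Motor} -> Gear = 1*4 = 4, Panel = 1*1 = 1.
Iteration 2: components of {Gear,Panel} -> Arm = 1*5 = 5, Cover = 1*1 = 1.
Iteration 3: components of {Arm,Cover} -> Base = 5*3 = 15, Clip = 1*5 = 5, Housing = 1*4 = 4.
Iteration 4: no further components; recursion stops.
Total rows emitted: 8.

8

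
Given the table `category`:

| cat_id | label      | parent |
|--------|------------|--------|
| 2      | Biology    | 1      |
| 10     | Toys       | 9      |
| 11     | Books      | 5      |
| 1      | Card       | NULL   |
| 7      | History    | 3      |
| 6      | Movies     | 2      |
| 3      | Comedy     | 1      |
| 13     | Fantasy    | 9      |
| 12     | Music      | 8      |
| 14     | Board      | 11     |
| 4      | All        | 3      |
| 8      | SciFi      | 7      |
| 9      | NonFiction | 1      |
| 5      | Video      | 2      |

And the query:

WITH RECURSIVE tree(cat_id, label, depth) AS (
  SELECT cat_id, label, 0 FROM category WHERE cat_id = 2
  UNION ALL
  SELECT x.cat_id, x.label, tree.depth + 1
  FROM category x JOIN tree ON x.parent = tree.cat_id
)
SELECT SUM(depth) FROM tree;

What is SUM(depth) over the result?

Base: cat_id=2 (Biology) at depth 0.
Iteration 1: rows with parent in {2} -> Video (id 5, depth 1), Movies (id 6, depth 1).
Iteration 2: rows with parent in {5,6} -> Books (id 11, depth 2).
Iteration 3: rows with parent in {11} -> Board (id 14, depth 3).
Iteration 4: no rows with parent in {14}; recursion stops.
SUM(depth) = 0 + 1 + 1 + 2 + 3 = 7.

7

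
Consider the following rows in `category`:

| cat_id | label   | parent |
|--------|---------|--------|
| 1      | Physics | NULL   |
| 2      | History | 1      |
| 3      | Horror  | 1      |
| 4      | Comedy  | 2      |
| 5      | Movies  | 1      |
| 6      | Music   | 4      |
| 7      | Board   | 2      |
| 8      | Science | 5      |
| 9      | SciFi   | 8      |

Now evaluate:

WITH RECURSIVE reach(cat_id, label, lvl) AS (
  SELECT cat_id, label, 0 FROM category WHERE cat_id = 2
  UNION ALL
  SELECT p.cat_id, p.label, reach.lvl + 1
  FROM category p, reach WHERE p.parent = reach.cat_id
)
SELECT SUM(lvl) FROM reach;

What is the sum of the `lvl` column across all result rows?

Base: cat_id=2 (History) at lvl 0.
Iteration 1: rows with parent in {2} -> Comedy (id 4, lvl 1), Board (id 7, lvl 1).
Iteration 2: rows with parent in {4,7} -> Music (id 6, lvl 2).
Iteration 3: no rows with parent in {6}; recursion stops.
SUM(lvl) = 0 + 1 + 1 + 2 = 4.

4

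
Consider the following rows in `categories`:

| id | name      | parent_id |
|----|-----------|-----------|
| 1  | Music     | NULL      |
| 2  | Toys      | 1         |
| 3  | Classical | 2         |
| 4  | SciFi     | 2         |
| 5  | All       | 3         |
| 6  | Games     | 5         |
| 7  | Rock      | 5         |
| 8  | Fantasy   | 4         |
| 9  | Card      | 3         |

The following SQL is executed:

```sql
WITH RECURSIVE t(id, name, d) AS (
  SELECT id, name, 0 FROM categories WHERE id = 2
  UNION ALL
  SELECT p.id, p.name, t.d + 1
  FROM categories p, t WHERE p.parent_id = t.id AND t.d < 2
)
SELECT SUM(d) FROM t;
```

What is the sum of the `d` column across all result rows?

8

Base: id=2 (Toys) at d 0.
Iteration 1: rows with parent_id in {2} -> Classical (id 3, d 1), SciFi (id 4, d 1).
Iteration 2: rows with parent_id in {3,4} -> All (id 5, d 2), Fantasy (id 8, d 2), Card (id 9, d 2).
Iteration 3: d < 2 fails for all current rows; recursion stops.
SUM(d) = 0 + 1 + 1 + 2 + 2 + 2 = 8.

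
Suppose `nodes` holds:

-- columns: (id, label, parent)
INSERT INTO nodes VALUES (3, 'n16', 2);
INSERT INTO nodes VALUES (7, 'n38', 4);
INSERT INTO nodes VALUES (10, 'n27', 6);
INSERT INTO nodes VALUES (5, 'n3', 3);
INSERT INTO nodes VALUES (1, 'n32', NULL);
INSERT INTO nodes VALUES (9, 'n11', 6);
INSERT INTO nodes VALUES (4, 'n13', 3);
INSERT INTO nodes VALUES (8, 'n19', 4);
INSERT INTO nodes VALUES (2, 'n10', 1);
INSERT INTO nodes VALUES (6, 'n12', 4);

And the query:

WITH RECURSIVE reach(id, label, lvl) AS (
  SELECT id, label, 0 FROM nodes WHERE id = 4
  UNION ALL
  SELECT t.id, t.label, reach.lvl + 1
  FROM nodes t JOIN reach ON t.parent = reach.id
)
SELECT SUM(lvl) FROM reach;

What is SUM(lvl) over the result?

7

Base: id=4 (n13) at lvl 0.
Iteration 1: rows with parent in {4} -> n12 (id 6, lvl 1), n38 (id 7, lvl 1), n19 (id 8, lvl 1).
Iteration 2: rows with parent in {6,7,8} -> n11 (id 9, lvl 2), n27 (id 10, lvl 2).
Iteration 3: no rows with parent in {9,10}; recursion stops.
SUM(lvl) = 0 + 1 + 1 + 1 + 2 + 2 = 7.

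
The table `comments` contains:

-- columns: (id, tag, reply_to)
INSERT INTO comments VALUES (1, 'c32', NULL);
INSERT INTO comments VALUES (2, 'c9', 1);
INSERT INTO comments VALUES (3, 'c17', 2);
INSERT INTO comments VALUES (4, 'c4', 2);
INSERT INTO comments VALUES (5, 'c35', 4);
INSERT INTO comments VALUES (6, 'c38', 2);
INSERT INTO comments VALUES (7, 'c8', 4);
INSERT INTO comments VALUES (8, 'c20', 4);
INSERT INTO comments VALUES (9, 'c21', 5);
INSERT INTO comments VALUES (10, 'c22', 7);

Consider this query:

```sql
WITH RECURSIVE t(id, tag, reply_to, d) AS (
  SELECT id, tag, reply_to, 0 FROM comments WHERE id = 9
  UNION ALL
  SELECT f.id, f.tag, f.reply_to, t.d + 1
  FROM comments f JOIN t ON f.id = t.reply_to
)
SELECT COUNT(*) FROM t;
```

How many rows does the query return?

Base: id=9 (c21), reply_to=5, d 0.
Iteration 1: join on id=5 -> c35 (id 5, reply_to=4, d 1).
Iteration 2: join on id=4 -> c4 (id 4, reply_to=2, d 2).
Iteration 3: join on id=2 -> c9 (id 2, reply_to=1, d 3).
Iteration 4: join on id=1 -> c32 (id 1, reply_to=NULL, d 4).
Iteration 5: reply_to is NULL; no match; recursion stops.
Total rows emitted: 5.

5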